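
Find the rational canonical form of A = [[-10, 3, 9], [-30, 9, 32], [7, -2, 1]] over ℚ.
The invariant factors of A (the non-unit diagonal entries of the Smith normal form of xI - A over ℚ[x]) are x^3 - 5, each dividing the next. The characteristic polynomial is their product, x^3 - 5.

The rational canonical form is the block-diagonal matrix of companion matrices C(f_i):
R = [[0, 0, 5], [1, 0, 0], [0, 1, 0]].

Note the characteristic polynomial does not split into linear factors over ℚ, so A has no Jordan form over ℚ; the rational canonical form exists over any field.

R = [[0, 0, 5], [1, 0, 0], [0, 1, 0]]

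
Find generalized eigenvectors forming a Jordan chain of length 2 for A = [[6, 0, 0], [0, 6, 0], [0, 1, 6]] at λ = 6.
We seek v_1 ∈ ker((A - 6I)^2) \ ker(A - 6I), then set v_{i+1} = (A - 6I) v_i.

One such chain is v_1 = [[1, 1, -3]]^T, v_2 = [[0, 0, 1]]^T. Check: (A - 6I) v_2 = [[0, 0, 0]]^T = 0.

v_1 = [[1, 1, -3]]^T, v_2 = [[0, 0, 1]]^T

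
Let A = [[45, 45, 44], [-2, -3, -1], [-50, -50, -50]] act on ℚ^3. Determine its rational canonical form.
The invariant factors of A (the non-unit diagonal entries of the Smith normal form of xI - A over ℚ[x]) are (x - 2)(x + 5)^2, each dividing the next. The characteristic polynomial is their product, (x - 2)(x + 5)^2.

The rational canonical form is the block-diagonal matrix of companion matrices C(f_i):
R = [[0, 0, 50], [1, 0, -5], [0, 1, -8]].

R = [[0, 0, 50], [1, 0, -5], [0, 1, -8]]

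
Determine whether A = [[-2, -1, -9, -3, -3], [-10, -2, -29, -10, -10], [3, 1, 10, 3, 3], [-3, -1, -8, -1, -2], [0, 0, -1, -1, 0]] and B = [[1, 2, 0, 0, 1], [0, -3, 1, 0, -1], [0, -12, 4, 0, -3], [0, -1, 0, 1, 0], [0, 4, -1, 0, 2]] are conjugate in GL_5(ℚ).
Two matrices over a field are similar if and only if they have the same invariant factors.

Both A and B have characteristic polynomial (x - 1)^5 and minimal polynomial (x - 1)^3. Computing further, both have invariant factors (x - 1)^2, (x - 1)^3. Hence A and B are similar.

Yes.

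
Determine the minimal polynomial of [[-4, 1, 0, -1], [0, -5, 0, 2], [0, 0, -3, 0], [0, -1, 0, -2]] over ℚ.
The characteristic polynomial factors as (x + 3)^2(x + 4)^2. The minimal polynomial is ∏(x - λ)^{k_λ} where k_λ is the size of the largest Jordan block at λ.

For λ = -4: rank(A + 4I) = 3, and the largest Jordan block has size 2 (the smallest k with rank((A + 4I)^k) = rank((A + 4I)^(k+1))).
For λ = -3: rank(A + 3I) = 2, and the largest Jordan block has size 1 (the smallest k with rank((A + 3I)^k) = rank((A + 3I)^(k+1))).

So m_A(x) = (x + 3)(x + 4)^2.

m_A(x) = (x + 3)(x + 4)^2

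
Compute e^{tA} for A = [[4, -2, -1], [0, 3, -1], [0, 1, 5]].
e^{tA} = [[e^{4*t}, t*(t - 4)*e^{4*t}/2, t*(t - 2)*e^{4*t}/2], [0, (1 - t)*e^{4*t}, -t*e^{4*t}], [0, t*e^{4*t}, (t + 1)*e^{4*t}]]

A has Jordan form J = [[4, 1, 0], [0, 4, 1], [0, 0, 4]] with A = PJP^{-1}, so e^{tA} = P e^{tJ} P^{-1}.

For a Jordan block J_k(λ), e^{tJ_k(λ)} = e^{λt} · (I + tN + t^2 N^2/2! + ... + t^{k-1} N^{k-1}/(k-1)!) where N is the nilpotent superdiagonal part.

Assembling the blocks and conjugating back gives the entries of e^{tA} as shown above.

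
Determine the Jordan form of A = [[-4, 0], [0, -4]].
The characteristic polynomial is det(xI - A) = (x + 4)^2, so the eigenvalues are -4 (algebraic multiplicity 2).

For λ = -4: rank(A + 4I) = 0. The eigenspace has dimension 2 - 0 = 2, so there are 2 Jordan blocks; the rank sequence gives block sizes [1, 1].

Assembling the blocks gives the Jordan form J above.

J = [[-4, 0], [0, -4]]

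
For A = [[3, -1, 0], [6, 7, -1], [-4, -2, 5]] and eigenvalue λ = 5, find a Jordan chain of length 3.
We seek v_1 ∈ ker((A - 5I)^3) \ ker((A - 5I)^2), then set v_{i+1} = (A - 5I) v_i.

One such chain is v_1 = [[1, -2, 1]]^T, v_2 = [[0, 1, 0]]^T, v_3 = [[-1, 2, -2]]^T. Check: (A - 5I) v_3 = [[0, 0, 0]]^T = 0.

v_1 = [[1, -2, 1]]^T, v_2 = [[0, 1, 0]]^T, v_3 = [[-1, 2, -2]]^T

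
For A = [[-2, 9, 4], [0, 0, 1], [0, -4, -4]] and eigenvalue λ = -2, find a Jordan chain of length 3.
We seek v_1 ∈ ker((A + 2I)^3) \ ker((A + 2I)^2), then set v_{i+1} = (A + 2I) v_i.

One such chain is v_1 = [[-2, -1, 3]]^T, v_2 = [[3, 1, -2]]^T, v_3 = [[1, 0, 0]]^T. Check: (A + 2I) v_3 = [[0, 0, 0]]^T = 0.

v_1 = [[-2, -1, 3]]^T, v_2 = [[3, 1, -2]]^T, v_3 = [[1, 0, 0]]^T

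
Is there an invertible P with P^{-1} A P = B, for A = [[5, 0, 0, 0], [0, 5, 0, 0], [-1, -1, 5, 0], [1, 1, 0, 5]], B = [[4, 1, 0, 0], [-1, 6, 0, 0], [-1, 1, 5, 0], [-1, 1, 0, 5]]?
Two matrices over a field are similar if and only if they have the same invariant factors.

Both A and B have characteristic polynomial (x - 5)^4 and minimal polynomial (x - 5)^2. Computing further, both have invariant factors x - 5, x - 5, (x - 5)^2. Hence A and B are similar.

Yes.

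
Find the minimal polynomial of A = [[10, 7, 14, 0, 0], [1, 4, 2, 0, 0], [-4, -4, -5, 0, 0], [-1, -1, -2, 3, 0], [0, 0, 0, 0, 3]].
m_A(x) = (x - 3)^2

The characteristic polynomial factors as (x - 3)^5. The minimal polynomial is ∏(x - λ)^{k_λ} where k_λ is the size of the largest Jordan block at λ.

For λ = 3: rank(A - 3I) = 1, and the largest Jordan block has size 2 (the smallest k with rank((A - 3I)^k) = rank((A - 3I)^(k+1))).

So m_A(x) = (x - 3)^2.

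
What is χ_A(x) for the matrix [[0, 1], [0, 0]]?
xI - A = [[x, -1], [0, x]].

Expanding det(xI - A) along the first row:
det(xI - A) = + (x)·det([[x]]) - (-1)·det([[0]]).

Evaluating gives χ_A(x) = x^2.

χ_A(x) = x^2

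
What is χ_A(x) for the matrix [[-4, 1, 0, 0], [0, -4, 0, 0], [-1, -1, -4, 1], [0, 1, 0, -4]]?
χ_A(x) = (x + 4)^4

xI - A = [[x + 4, -1, 0, 0], [0, x + 4, 0, 0], [1, 1, x + 4, -1], [0, -1, 0, x + 4]].

Expanding det(xI - A) along the first row:
det(xI - A) = + (x + 4)·det([[x + 4, 0, 0], [1, x + 4, -1], [-1, 0, x + 4]]) - (-1)·det([[0, 0, 0], [1, x + 4, -1], [0, 0, x + 4]]) + (0)·det([[0, x + 4, 0], [1, 1, -1], [0, -1, x + 4]]) - (0)·det([[0, x + 4, 0], [1, 1, x + 4], [0, -1, 0]]).

Evaluating gives χ_A(x) = x^4 + 16x^3 + 96x^2 + 256x + 256 = (x + 4)^4.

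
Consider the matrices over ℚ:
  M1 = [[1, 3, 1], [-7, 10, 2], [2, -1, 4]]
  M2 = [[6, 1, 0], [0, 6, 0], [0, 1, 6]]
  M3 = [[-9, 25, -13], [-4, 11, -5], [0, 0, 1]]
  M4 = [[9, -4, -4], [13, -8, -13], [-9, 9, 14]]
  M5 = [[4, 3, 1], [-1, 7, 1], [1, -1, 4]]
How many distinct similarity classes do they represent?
Characteristic polynomials: χ_{M1} = (x - 5)^3, χ_{M2} = (x - 6)^3, χ_{M3} = (x - 1)^3, χ_{M4} = (x - 5)^3, χ_{M5} = (x - 5)^3.

{M1, M5}: invariant factors (x - 5)^3.

{M2}: invariant factors x - 6, (x - 6)^2.

{M3}: invariant factors (x - 1)^3.

{M4}: invariant factors x - 5, (x - 5)^2.

Matrices are similar if and only if their invariant-factor lists agree; the partition into similarity classes is {M1, M5}, {M2}, {M3}, {M4}.

4 classes: {M1, M5}, {M2}, {M3}, {M4}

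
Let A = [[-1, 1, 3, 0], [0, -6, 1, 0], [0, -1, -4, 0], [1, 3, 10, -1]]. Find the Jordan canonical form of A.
J = [[-5, 1, 0, 0], [0, -5, 0, 0], [0, 0, -1, 1], [0, 0, 0, -1]]

The characteristic polynomial is det(xI - A) = (x + 1)^2(x + 5)^2, so the eigenvalues are -5 (algebraic multiplicity 2), -1 (algebraic multiplicity 2).

For λ = -5: rank(A + 5I) = 3, rank((A + 5I)^2) = 2. The eigenspace has dimension 4 - 3 = 1, so there is 1 Jordan block; the rank sequence gives block sizes [2].

For λ = -1: rank(A + I) = 3, rank((A + I)^2) = 2. The eigenspace has dimension 4 - 3 = 1, so there is 1 Jordan block; the rank sequence gives block sizes [2].

Assembling the blocks gives the Jordan form J above.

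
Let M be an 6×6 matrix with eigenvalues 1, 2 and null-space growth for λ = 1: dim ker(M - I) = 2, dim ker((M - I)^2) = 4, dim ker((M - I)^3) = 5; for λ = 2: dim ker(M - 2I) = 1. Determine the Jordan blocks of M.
λ = 1: successive nullity increments [2, 2, 1] count blocks of size ≥ k; block sizes are [3, 2].
λ = 2: successive nullity increments [1] count blocks of size ≥ k; block sizes are [1].

Jordan blocks: (1, 3), (1, 2), (2, 1)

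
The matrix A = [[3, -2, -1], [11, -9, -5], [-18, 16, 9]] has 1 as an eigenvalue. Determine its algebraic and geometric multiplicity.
The characteristic polynomial is (x - 1)^3, so the factor x - 1 appears with exponent 3: the algebraic multiplicity is 3.

rank(A - I) = 2, so the eigenspace has dimension 3 - 2 = 1: the geometric multiplicity is 1.

Since 1 < 3, A is not diagonalizable.

algebraic multiplicity 3, geometric multiplicity 1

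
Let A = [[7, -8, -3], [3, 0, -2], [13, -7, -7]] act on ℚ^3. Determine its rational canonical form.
The invariant factors of A (the non-unit diagonal entries of the Smith normal form of xI - A over ℚ[x]) are x^3 - 5, each dividing the next. The characteristic polynomial is their product, x^3 - 5.

The rational canonical form is the block-diagonal matrix of companion matrices C(f_i):
R = [[0, 0, 5], [1, 0, 0], [0, 1, 0]].

Note the characteristic polynomial does not split into linear factors over ℚ, so A has no Jordan form over ℚ; the rational canonical form exists over any field.

R = [[0, 0, 5], [1, 0, 0], [0, 1, 0]]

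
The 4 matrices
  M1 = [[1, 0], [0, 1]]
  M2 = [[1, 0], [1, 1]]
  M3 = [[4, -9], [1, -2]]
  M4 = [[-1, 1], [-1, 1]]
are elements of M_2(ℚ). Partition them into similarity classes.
3 classes: {M1}, {M2, M3}, {M4}

Characteristic polynomials: χ_{M1} = (x - 1)^2, χ_{M2} = (x - 1)^2, χ_{M3} = (x - 1)^2, χ_{M4} = x^2.

{M1}: invariant factors x - 1, x - 1.

{M2, M3}: invariant factors (x - 1)^2.

{M4}: invariant factors x^2.

Matrices are similar if and only if their invariant-factor lists agree; the partition into similarity classes is {M1}, {M2, M3}, {M4}.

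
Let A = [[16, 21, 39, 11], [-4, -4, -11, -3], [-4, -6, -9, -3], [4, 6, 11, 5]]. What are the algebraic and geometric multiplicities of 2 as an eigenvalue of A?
The characteristic polynomial is (x - 2)^4, so the factor x - 2 appears with exponent 4: the algebraic multiplicity is 4.

rank(A - 2I) = 2, so the eigenspace has dimension 4 - 2 = 2: the geometric multiplicity is 2.

Since 2 < 4, A is not diagonalizable.

algebraic multiplicity 4, geometric multiplicity 2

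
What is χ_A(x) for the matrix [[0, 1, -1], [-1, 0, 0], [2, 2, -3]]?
χ_A(x) = (x + 1)^3

xI - A = [[x, -1, 1], [1, x, 0], [-2, -2, x + 3]].

Expanding det(xI - A) along the first row:
det(xI - A) = + (x)·det([[x, 0], [-2, x + 3]]) - (-1)·det([[1, 0], [-2, x + 3]]) + (1)·det([[1, x], [-2, -2]]).

Evaluating gives χ_A(x) = x^3 + 3x^2 + 3x + 1 = (x + 1)^3.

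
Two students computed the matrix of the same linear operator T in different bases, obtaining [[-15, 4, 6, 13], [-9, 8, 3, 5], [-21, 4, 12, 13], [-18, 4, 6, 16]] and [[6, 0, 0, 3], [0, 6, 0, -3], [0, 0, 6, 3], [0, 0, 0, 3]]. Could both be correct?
Both have characteristic polynomial (x - 6)^3(x - 3), but the minimal polynomial of A is (x - 6)^2(x - 3) while the minimal polynomial of B is (x - 6)(x - 3). The minimal polynomial is a similarity invariant, so A and B are not similar.

No.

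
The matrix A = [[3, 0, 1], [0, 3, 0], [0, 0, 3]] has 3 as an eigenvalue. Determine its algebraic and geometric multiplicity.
The characteristic polynomial is (x - 3)^3, so the factor x - 3 appears with exponent 3: the algebraic multiplicity is 3.

rank(A - 3I) = 1, so the eigenspace has dimension 3 - 1 = 2: the geometric multiplicity is 2.

Since 2 < 3, A is not diagonalizable.

algebraic multiplicity 3, geometric multiplicity 2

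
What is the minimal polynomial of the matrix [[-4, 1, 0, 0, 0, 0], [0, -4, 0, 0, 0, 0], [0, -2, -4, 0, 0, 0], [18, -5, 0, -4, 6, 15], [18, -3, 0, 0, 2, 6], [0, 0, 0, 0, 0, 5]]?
m_A(x) = (x - 5)(x - 2)(x + 4)^2

The characteristic polynomial factors as (x - 5)(x - 2)(x + 4)^4. The minimal polynomial is ∏(x - λ)^{k_λ} where k_λ is the size of the largest Jordan block at λ.

For λ = -4: rank(A + 4I) = 3, and the largest Jordan block has size 2 (the smallest k with rank((A + 4I)^k) = rank((A + 4I)^(k+1))).
For λ = 2: rank(A - 2I) = 5, and the largest Jordan block has size 1 (the smallest k with rank((A - 2I)^k) = rank((A - 2I)^(k+1))).
For λ = 5: rank(A - 5I) = 5, and the largest Jordan block has size 1 (the smallest k with rank((A - 5I)^k) = rank((A - 5I)^(k+1))).

So m_A(x) = (x - 5)(x - 2)(x + 4)^2.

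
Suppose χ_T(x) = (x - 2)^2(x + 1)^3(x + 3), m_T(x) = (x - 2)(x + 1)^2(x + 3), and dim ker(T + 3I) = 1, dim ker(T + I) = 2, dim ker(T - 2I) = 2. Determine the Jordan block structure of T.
λ = -3: algebraic multiplicity 1 (exponent in χ_T), largest block size 1 (exponent in m_T), 1 block (geometric multiplicity). This forces block sizes [1].
λ = -1: algebraic multiplicity 3 (exponent in χ_T), largest block size 2 (exponent in m_T), 2 blocks (geometric multiplicity). These force block sizes [2, 1].
λ = 2: algebraic multiplicity 2 (exponent in χ_T), largest block size 1 (exponent in m_T), 2 blocks (geometric multiplicity). These force block sizes [1, 1].

Jordan blocks: (-3, 1), (-1, 2), (-1, 1), (2, 1), (2, 1)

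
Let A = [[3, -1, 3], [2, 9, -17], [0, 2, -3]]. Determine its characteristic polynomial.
xI - A = [[x - 3, 1, -3], [-2, x - 9, 17], [0, -2, x + 3]].

Expanding det(xI - A) along the first row:
det(xI - A) = + (x - 3)·det([[x - 9, 17], [-2, x + 3]]) - (1)·det([[-2, 17], [0, x + 3]]) + (-3)·det([[-2, x - 9], [0, -2]]).

Evaluating gives χ_A(x) = x^3 - 9x^2 + 27x - 27 = (x - 3)^3.

χ_A(x) = (x - 3)^3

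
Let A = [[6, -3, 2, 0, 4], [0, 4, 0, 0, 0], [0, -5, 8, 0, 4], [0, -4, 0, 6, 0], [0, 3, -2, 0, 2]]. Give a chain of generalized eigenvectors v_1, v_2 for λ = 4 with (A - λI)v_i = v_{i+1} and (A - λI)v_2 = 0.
v_1 = [[-1, 1, 0, 2, 1]]^T, v_2 = [[-1, 0, -1, 0, 1]]^T

We seek v_1 ∈ ker((A - 4I)^2) \ ker(A - 4I), then set v_{i+1} = (A - 4I) v_i.

One such chain is v_1 = [[-1, 1, 0, 2, 1]]^T, v_2 = [[-1, 0, -1, 0, 1]]^T. Check: (A - 4I) v_2 = [[0, 0, 0, 0, 0]]^T = 0.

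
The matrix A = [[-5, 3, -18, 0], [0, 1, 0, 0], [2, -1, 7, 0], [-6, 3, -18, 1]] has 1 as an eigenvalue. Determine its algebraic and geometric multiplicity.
algebraic multiplicity 4, geometric multiplicity 3

The characteristic polynomial is (x - 1)^4, so the factor x - 1 appears with exponent 4: the algebraic multiplicity is 4.

rank(A - I) = 1, so the eigenspace has dimension 4 - 1 = 3: the geometric multiplicity is 3.

Since 3 < 4, A is not diagonalizable.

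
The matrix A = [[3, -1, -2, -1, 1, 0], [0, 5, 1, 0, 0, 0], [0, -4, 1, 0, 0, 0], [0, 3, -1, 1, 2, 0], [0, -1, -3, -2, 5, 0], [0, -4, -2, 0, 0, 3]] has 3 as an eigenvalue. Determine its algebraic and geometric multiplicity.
algebraic multiplicity 6, geometric multiplicity 3

The characteristic polynomial is (x - 3)^6, so the factor x - 3 appears with exponent 6: the algebraic multiplicity is 6.

rank(A - 3I) = 3, so the eigenspace has dimension 6 - 3 = 3: the geometric multiplicity is 3.

Since 3 < 6, A is not diagonalizable.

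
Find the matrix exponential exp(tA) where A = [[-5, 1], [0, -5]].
e^{tA} = [[e^{-5*t}, t*e^{-5*t}], [0, e^{-5*t}]]

A has Jordan form J = [[-5, 1], [0, -5]] with A = PJP^{-1}, so e^{tA} = P e^{tJ} P^{-1}.

For a Jordan block J_k(λ), e^{tJ_k(λ)} = e^{λt} · (I + tN + t^2 N^2/2! + ... + t^{k-1} N^{k-1}/(k-1)!) where N is the nilpotent superdiagonal part.

Assembling the blocks and conjugating back gives the entries of e^{tA} as shown above.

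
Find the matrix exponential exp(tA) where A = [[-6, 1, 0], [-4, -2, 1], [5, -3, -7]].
A has Jordan form J = [[-5, 1, 0], [0, -5, 1], [0, 0, -5]] with A = PJP^{-1}, so e^{tA} = P e^{tJ} P^{-1}.

For a Jordan block J_k(λ), e^{tJ_k(λ)} = e^{λt} · (I + tN + t^2 N^2/2! + ... + t^{k-1} N^{k-1}/(k-1)!) where N is the nilpotent superdiagonal part.

Assembling the blocks and conjugating back gives the entries of e^{tA} as shown above.

e^{tA} = [[(-3*t^2/2 - t + 1)*e^{-5*t}, t*(t + 1)*e^{-5*t}, t^2*e^{-5*t}/2], [t*(-3*t - 8)*e^{-5*t}/2, (t^2 + 3*t + 1)*e^{-5*t}, t*(t + 2)*e^{-5*t}/2], [t*(10 - 3*t)*e^{-5*t}/2, t*(t - 3)*e^{-5*t}, (t^2 - 4*t + 2)*e^{-5*t}/2]]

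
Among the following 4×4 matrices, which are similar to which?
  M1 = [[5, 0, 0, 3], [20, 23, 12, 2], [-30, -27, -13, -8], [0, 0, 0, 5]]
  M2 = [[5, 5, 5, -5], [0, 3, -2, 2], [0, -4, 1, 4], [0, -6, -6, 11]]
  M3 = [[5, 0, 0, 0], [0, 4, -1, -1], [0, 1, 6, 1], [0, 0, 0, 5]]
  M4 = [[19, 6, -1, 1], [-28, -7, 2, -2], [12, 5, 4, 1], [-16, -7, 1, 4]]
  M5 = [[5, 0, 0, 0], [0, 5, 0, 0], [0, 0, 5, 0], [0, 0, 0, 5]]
3 classes: {M1, M4}, {M2, M3}, {M5}

Characteristic polynomials: χ_{M1} = (x - 5)^4, χ_{M2} = (x - 5)^4, χ_{M3} = (x - 5)^4, χ_{M4} = (x - 5)^4, χ_{M5} = (x - 5)^4.

{M1, M4}: invariant factors (x - 5)^2, (x - 5)^2.

{M2, M3}: invariant factors x - 5, x - 5, (x - 5)^2.

{M5}: invariant factors x - 5, x - 5, x - 5, x - 5.

Matrices are similar if and only if their invariant-factor lists agree; the partition into similarity classes is {M1, M4}, {M2, M3}, {M5}.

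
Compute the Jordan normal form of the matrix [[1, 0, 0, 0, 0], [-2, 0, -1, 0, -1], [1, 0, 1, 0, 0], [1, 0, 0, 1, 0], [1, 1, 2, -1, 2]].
The characteristic polynomial is det(xI - A) = (x - 1)^5, so the eigenvalues are 1 (algebraic multiplicity 5).

For λ = 1: rank(A - I) = 3, rank((A - I)^2) = 1, rank((A - I)^3) = 0. The eigenspace has dimension 5 - 3 = 2, so there are 2 Jordan blocks; the rank sequence gives block sizes [3, 2].

Assembling the blocks gives the Jordan form J above.

J = [[1, 1, 0, 0, 0], [0, 1, 1, 0, 0], [0, 0, 1, 0, 0], [0, 0, 0, 1, 1], [0, 0, 0, 0, 1]]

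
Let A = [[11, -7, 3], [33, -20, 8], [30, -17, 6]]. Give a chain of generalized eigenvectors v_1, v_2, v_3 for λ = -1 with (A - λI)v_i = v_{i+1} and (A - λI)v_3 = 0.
v_1 = [[1, 2, 2]]^T, v_2 = [[4, 11, 10]]^T, v_3 = [[1, 3, 3]]^T

We seek v_1 ∈ ker((A + I)^3) \ ker((A + I)^2), then set v_{i+1} = (A + I) v_i.

One such chain is v_1 = [[1, 2, 2]]^T, v_2 = [[4, 11, 10]]^T, v_3 = [[1, 3, 3]]^T. Check: (A + I) v_3 = [[0, 0, 0]]^T = 0.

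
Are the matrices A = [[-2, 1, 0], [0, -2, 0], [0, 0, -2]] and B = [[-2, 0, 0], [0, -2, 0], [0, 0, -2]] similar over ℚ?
No.

Both have characteristic polynomial (x + 2)^3, but the minimal polynomial of A is (x + 2)^2 while the minimal polynomial of B is x + 2. The minimal polynomial is a similarity invariant, so A and B are not similar.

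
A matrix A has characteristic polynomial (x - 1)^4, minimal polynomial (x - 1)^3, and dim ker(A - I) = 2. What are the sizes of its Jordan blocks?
Jordan blocks: (1, 3), (1, 1)

λ = 1: algebraic multiplicity 4 (exponent in χ_A), largest block size 3 (exponent in m_A), 2 blocks (geometric multiplicity). These force block sizes [3, 1].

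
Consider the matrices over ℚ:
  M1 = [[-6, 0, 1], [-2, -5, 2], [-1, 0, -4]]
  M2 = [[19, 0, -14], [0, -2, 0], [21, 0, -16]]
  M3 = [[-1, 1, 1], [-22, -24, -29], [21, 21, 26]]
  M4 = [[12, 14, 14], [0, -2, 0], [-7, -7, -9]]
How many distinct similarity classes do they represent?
3 classes: {M1}, {M2, M4}, {M3}

Characteristic polynomials: χ_{M1} = (x + 5)^3, χ_{M2} = (x - 5)(x + 2)^2, χ_{M3} = (x - 5)(x + 2)^2, χ_{M4} = (x - 5)(x + 2)^2.

{M1}: invariant factors x + 5, (x + 5)^2.

{M2, M4}: invariant factors x + 2, (x - 5)(x + 2).

{M3}: invariant factors (x - 5)(x + 2)^2.

Matrices are similar if and only if their invariant-factor lists agree; the partition into similarity classes is {M1}, {M2, M4}, {M3}.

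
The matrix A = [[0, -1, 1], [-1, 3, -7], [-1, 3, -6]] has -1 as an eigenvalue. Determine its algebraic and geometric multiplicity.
algebraic multiplicity 3, geometric multiplicity 1

The characteristic polynomial is (x + 1)^3, so the factor x + 1 appears with exponent 3: the algebraic multiplicity is 3.

rank(A + I) = 2, so the eigenspace has dimension 3 - 2 = 1: the geometric multiplicity is 1.

Since 1 < 3, A is not diagonalizable.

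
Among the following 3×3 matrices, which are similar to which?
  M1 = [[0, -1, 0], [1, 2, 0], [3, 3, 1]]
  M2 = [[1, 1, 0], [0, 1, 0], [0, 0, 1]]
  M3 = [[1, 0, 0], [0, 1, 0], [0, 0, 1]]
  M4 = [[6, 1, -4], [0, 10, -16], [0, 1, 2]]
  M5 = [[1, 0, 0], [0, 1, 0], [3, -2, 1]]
Characteristic polynomials: χ_{M1} = (x - 1)^3, χ_{M2} = (x - 1)^3, χ_{M3} = (x - 1)^3, χ_{M4} = (x - 6)^3, χ_{M5} = (x - 1)^3.

{M1, M2, M5}: invariant factors x - 1, (x - 1)^2.

{M3}: invariant factors x - 1, x - 1, x - 1.

{M4}: invariant factors x - 6, (x - 6)^2.

Matrices are similar if and only if their invariant-factor lists agree; the partition into similarity classes is {M1, M2, M5}, {M3}, {M4}.

3 classes: {M1, M2, M5}, {M3}, {M4}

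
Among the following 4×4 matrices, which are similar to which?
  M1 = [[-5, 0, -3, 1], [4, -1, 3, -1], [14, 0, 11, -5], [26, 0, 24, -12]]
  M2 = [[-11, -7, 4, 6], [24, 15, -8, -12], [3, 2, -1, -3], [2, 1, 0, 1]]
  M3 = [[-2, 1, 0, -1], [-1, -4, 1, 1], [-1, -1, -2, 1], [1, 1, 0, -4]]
3 classes: {M1}, {M2}, {M3}

Characteristic polynomials: χ_{M1} = (x + 1)^3(x + 4), χ_{M2} = (x - 1)^4, χ_{M3} = (x + 3)^4.

{M1}: invariant factors x + 1, (x + 1)^2(x + 4).

{M2}: invariant factors (x - 1)^2, (x - 1)^2.

{M3}: invariant factors x + 3, (x + 3)^3.

Matrices are similar if and only if their invariant-factor lists agree; the partition into similarity classes is {M1}, {M2}, {M3}.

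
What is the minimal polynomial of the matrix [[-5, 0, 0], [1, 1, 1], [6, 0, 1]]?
The characteristic polynomial factors as (x - 1)^2(x + 5). The minimal polynomial is ∏(x - λ)^{k_λ} where k_λ is the size of the largest Jordan block at λ.

For λ = -5: rank(A + 5I) = 2, and the largest Jordan block has size 1 (the smallest k with rank((A + 5I)^k) = rank((A + 5I)^(k+1))).
For λ = 1: rank(A - I) = 2, and the largest Jordan block has size 2 (the smallest k with rank((A - I)^k) = rank((A - I)^(k+1))).

So m_A(x) = (x - 1)^2(x + 5).

m_A(x) = (x - 1)^2(x + 5)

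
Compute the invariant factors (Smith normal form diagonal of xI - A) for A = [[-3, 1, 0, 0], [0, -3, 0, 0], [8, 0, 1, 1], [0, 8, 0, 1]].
(x - 1)^2(x + 3)^2

The Jordan structure of A has elementary divisors (x + 3)^2, (x - 1)^2. Arranging the block sizes at each eigenvalue in decreasing order and taking row products gives the invariant factors.

Invariant factors (smallest first, each dividing the next): (x - 1)^2(x + 3)^2.

Check: the last factor (x - 1)^2(x + 3)^2 is the minimal polynomial, and the product (x - 1)^2(x + 3)^2 is the characteristic polynomial.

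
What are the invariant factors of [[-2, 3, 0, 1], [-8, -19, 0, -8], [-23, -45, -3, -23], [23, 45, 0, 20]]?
The Jordan structure of A has elementary divisors (x + 3)^2, (x + 3), (x - 5). Arranging the block sizes at each eigenvalue in decreasing order and taking row products gives the invariant factors.

Invariant factors (smallest first, each dividing the next): x + 3, (x - 5)(x + 3)^2.

Check: the last factor (x - 5)(x + 3)^2 is the minimal polynomial, and the product (x - 5)(x + 3)^3 is the characteristic polynomial.

x + 3, (x - 5)(x + 3)^2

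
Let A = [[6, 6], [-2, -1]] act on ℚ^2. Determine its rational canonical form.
R = [[0, -6], [1, 5]]

The invariant factors of A (the non-unit diagonal entries of the Smith normal form of xI - A over ℚ[x]) are (x - 3)(x - 2), each dividing the next. The characteristic polynomial is their product, (x - 3)(x - 2).

The rational canonical form is the block-diagonal matrix of companion matrices C(f_i):
R = [[0, -6], [1, 5]].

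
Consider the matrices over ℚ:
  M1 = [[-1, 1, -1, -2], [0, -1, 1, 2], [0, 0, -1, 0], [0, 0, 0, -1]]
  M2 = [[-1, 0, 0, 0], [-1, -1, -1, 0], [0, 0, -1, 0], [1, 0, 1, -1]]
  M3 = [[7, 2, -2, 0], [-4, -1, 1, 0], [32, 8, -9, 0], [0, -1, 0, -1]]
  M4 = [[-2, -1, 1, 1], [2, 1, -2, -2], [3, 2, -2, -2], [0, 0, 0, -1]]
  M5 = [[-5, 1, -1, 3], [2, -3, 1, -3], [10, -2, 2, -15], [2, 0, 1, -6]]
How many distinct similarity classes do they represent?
Characteristic polynomials: χ_{M1} = (x + 1)^4, χ_{M2} = (x + 1)^4, χ_{M3} = (x + 1)^4, χ_{M4} = (x + 1)^4, χ_{M5} = (x + 3)^4.

{M1, M3, M4}: invariant factors x + 1, (x + 1)^3.

{M2}: invariant factors x + 1, x + 1, (x + 1)^2.

{M5}: invariant factors x + 3, (x + 3)^3.

Matrices are similar if and only if their invariant-factor lists agree; the partition into similarity classes is {M1, M3, M4}, {M2}, {M5}.

3 classes: {M1, M3, M4}, {M2}, {M5}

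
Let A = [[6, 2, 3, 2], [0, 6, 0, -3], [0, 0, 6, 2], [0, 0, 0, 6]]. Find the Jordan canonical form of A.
J = [[6, 1, 0, 0], [0, 6, 0, 0], [0, 0, 6, 1], [0, 0, 0, 6]]

The characteristic polynomial is det(xI - A) = (x - 6)^4, so the eigenvalues are 6 (algebraic multiplicity 4).

For λ = 6: rank(A - 6I) = 2, rank((A - 6I)^2) = 0. The eigenspace has dimension 4 - 2 = 2, so there are 2 Jordan blocks; the rank sequence gives block sizes [2, 2].

Assembling the blocks gives the Jordan form J above.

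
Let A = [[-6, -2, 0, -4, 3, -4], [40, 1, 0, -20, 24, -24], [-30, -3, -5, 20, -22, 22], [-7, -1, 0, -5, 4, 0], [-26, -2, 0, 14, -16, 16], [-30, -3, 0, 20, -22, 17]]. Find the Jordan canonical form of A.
The characteristic polynomial is det(xI - A) = (x - 5)(x + 2)^2(x + 5)^3, so the eigenvalues are -5 (algebraic multiplicity 3), -2 (algebraic multiplicity 2), 5 (algebraic multiplicity 1).

For λ = -5: rank(A + 5I) = 4, rank((A + 5I)^2) = 3. The eigenspace has dimension 6 - 4 = 2, so there are 2 Jordan blocks; the rank sequence gives block sizes [2, 1].

For λ = -2: rank(A + 2I) = 5, rank((A + 2I)^2) = 4. The eigenspace has dimension 6 - 5 = 1, so there is 1 Jordan block; the rank sequence gives block sizes [2].

For λ = 5: algebraic multiplicity 1 gives one 1×1 block.

Assembling the blocks gives the Jordan form J above.

J = [[-5, 1, 0, 0, 0, 0], [0, -5, 0, 0, 0, 0], [0, 0, -5, 0, 0, 0], [0, 0, 0, -2, 1, 0], [0, 0, 0, 0, -2, 0], [0, 0, 0, 0, 0, 5]]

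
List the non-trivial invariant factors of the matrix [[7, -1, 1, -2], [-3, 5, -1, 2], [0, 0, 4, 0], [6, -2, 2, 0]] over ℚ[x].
x - 4, x - 4, (x - 4)^2

The Jordan structure of A has elementary divisors (x - 4)^2, (x - 4), (x - 4). Arranging the block sizes at each eigenvalue in decreasing order and taking row products gives the invariant factors.

Invariant factors (smallest first, each dividing the next): x - 4, x - 4, (x - 4)^2.

Check: the last factor (x - 4)^2 is the minimal polynomial, and the product (x - 4)^4 is the characteristic polynomial.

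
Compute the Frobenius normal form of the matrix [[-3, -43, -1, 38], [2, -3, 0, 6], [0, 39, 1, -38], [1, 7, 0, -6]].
The invariant factors of A (the non-unit diagonal entries of the Smith normal form of xI - A over ℚ[x]) are x(x + 3)^2(x + 5), each dividing the next. The characteristic polynomial is their product, x(x + 3)^2(x + 5).

The rational canonical form is the block-diagonal matrix of companion matrices C(f_i):
R = [[0, 0, 0, 0], [1, 0, 0, -45], [0, 1, 0, -39], [0, 0, 1, -11]].

R = [[0, 0, 0, 0], [1, 0, 0, -45], [0, 1, 0, -39], [0, 0, 1, -11]]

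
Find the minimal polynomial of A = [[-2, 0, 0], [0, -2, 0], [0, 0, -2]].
The characteristic polynomial factors as (x + 2)^3. The minimal polynomial is ∏(x - λ)^{k_λ} where k_λ is the size of the largest Jordan block at λ.

For λ = -2: rank(A + 2I) = 0, and the largest Jordan block has size 1 (the smallest k with rank((A + 2I)^k) = rank((A + 2I)^(k+1))).

So m_A(x) = x + 2.

m_A(x) = x + 2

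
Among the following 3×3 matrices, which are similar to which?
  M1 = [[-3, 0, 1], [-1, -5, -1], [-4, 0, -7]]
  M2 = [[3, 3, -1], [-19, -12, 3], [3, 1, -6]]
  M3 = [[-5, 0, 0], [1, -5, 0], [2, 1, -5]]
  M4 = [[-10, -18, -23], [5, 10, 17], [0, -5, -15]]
Characteristic polynomials: χ_{M1} = (x + 5)^3, χ_{M2} = (x + 5)^3, χ_{M3} = (x + 5)^3, χ_{M4} = (x + 5)^3.

{M1, M2, M3, M4}: invariant factors (x + 5)^3.

Matrices are similar if and only if their invariant-factor lists agree; the partition into similarity classes is {M1, M2, M3, M4}.

1 class: {M1, M2, M3, M4}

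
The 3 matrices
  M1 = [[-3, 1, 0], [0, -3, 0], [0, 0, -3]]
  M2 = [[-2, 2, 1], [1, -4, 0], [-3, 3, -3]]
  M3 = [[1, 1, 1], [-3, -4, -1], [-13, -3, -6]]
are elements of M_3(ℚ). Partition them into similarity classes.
2 classes: {M1}, {M2, M3}

Characteristic polynomials: χ_{M1} = (x + 3)^3, χ_{M2} = (x + 3)^3, χ_{M3} = (x + 3)^3.

{M1}: invariant factors x + 3, (x + 3)^2.

{M2, M3}: invariant factors (x + 3)^3.

Matrices are similar if and only if their invariant-factor lists agree; the partition into similarity classes is {M1}, {M2, M3}.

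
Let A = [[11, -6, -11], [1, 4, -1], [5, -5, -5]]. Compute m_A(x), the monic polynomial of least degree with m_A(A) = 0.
m_A(x) = x(x - 5)^2

The characteristic polynomial factors as x(x - 5)^2. The minimal polynomial is ∏(x - λ)^{k_λ} where k_λ is the size of the largest Jordan block at λ.

For λ = 0: rank(A) = 2, and the largest Jordan block has size 1 (the smallest k with rank(A^k) = rank(A^(k+1))).
For λ = 5: rank(A - 5I) = 2, and the largest Jordan block has size 2 (the smallest k with rank((A - 5I)^k) = rank((A - 5I)^(k+1))).

So m_A(x) = x(x - 5)^2.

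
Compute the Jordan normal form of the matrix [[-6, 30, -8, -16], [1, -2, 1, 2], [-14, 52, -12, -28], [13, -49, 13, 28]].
The characteristic polynomial is det(xI - A) = (x - 2)^4, so the eigenvalues are 2 (algebraic multiplicity 4).

For λ = 2: rank(A - 2I) = 2, rank((A - 2I)^2) = 1, rank((A - 2I)^3) = 0. The eigenspace has dimension 4 - 2 = 2, so there are 2 Jordan blocks; the rank sequence gives block sizes [3, 1].

Assembling the blocks gives the Jordan form J above.

J = [[2, 1, 0, 0], [0, 2, 1, 0], [0, 0, 2, 0], [0, 0, 0, 2]]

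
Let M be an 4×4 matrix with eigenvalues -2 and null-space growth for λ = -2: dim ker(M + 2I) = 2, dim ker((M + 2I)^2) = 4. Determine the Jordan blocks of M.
Jordan blocks: (-2, 2), (-2, 2)

λ = -2: successive nullity increments [2, 2] count blocks of size ≥ k; block sizes are [2, 2].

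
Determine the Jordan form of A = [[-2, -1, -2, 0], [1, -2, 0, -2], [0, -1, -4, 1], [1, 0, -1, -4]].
The characteristic polynomial is det(xI - A) = (x + 3)^4, so the eigenvalues are -3 (algebraic multiplicity 4).

For λ = -3: rank(A + 3I) = 2, rank((A + 3I)^2) = 0. The eigenspace has dimension 4 - 2 = 2, so there are 2 Jordan blocks; the rank sequence gives block sizes [2, 2].

Assembling the blocks gives the Jordan form J above.

J = [[-3, 1, 0, 0], [0, -3, 0, 0], [0, 0, -3, 1], [0, 0, 0, -3]]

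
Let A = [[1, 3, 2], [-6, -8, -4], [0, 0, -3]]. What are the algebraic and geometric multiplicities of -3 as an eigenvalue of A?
algebraic multiplicity 1, geometric multiplicity 1

The characteristic polynomial is (x + 2)(x + 3)(x + 5), so the factor x + 3 appears with exponent 1: the algebraic multiplicity is 1.

rank(A + 3I) = 2, so the eigenspace has dimension 3 - 2 = 1: the geometric multiplicity is 1.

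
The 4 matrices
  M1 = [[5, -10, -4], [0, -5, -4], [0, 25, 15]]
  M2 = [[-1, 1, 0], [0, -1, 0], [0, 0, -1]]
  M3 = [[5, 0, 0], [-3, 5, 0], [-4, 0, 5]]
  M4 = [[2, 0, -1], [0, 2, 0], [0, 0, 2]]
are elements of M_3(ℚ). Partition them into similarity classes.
Characteristic polynomials: χ_{M1} = (x - 5)^3, χ_{M2} = (x + 1)^3, χ_{M3} = (x - 5)^3, χ_{M4} = (x - 2)^3.

{M1, M3}: invariant factors x - 5, (x - 5)^2.

{M2}: invariant factors x + 1, (x + 1)^2.

{M4}: invariant factors x - 2, (x - 2)^2.

Matrices are similar if and only if their invariant-factor lists agree; the partition into similarity classes is {M1, M3}, {M2}, {M4}.

3 classes: {M1, M3}, {M2}, {M4}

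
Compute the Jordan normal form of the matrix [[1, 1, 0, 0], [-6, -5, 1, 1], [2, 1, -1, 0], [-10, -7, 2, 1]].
The characteristic polynomial is det(xI - A) = (x + 1)^4, so the eigenvalues are -1 (algebraic multiplicity 4).

For λ = -1: rank(A + I) = 2, rank((A + I)^2) = 1, rank((A + I)^3) = 0. The eigenspace has dimension 4 - 2 = 2, so there are 2 Jordan blocks; the rank sequence gives block sizes [3, 1].

Assembling the blocks gives the Jordan form J above.

J = [[-1, 1, 0, 0], [0, -1, 1, 0], [0, 0, -1, 0], [0, 0, 0, -1]]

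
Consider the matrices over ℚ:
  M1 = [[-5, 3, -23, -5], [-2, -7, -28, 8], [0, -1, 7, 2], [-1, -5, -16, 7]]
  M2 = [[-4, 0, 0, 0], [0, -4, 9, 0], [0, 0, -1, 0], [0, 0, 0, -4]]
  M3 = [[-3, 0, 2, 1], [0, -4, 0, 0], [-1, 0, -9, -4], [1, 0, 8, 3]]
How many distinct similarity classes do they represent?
3 classes: {M1}, {M2}, {M3}

Characteristic polynomials: χ_{M1} = (x - 5)^2(x + 4)^2, χ_{M2} = (x + 1)(x + 4)^3, χ_{M3} = (x + 1)(x + 4)^3.

{M1}: invariant factors (x - 5)^2(x + 4)^2.

{M2}: invariant factors x + 4, x + 4, (x + 1)(x + 4).

{M3}: invariant factors x + 4, (x + 1)(x + 4)^2.

Matrices are similar if and only if their invariant-factor lists agree; the partition into similarity classes is {M1}, {M2}, {M3}.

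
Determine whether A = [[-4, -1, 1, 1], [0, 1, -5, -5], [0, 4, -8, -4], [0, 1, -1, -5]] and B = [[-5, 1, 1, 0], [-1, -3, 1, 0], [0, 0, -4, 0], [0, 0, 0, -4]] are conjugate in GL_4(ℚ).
Two matrices over a field are similar if and only if they have the same invariant factors.

Both A and B have characteristic polynomial (x + 4)^4 and minimal polynomial (x + 4)^2. Computing further, both have invariant factors x + 4, x + 4, (x + 4)^2. Hence A and B are similar.

Yes.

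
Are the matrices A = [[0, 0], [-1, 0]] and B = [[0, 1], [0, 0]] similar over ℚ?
Yes.

Two matrices over a field are similar if and only if they have the same invariant factors.

Both A and B have characteristic polynomial x^2 and minimal polynomial x^2. Computing further, both have invariant factors x^2. Hence A and B are similar.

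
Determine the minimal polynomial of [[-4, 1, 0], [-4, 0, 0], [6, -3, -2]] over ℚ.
The characteristic polynomial factors as (x + 2)^3. The minimal polynomial is ∏(x - λ)^{k_λ} where k_λ is the size of the largest Jordan block at λ.

For λ = -2: rank(A + 2I) = 1, and the largest Jordan block has size 2 (the smallest k with rank((A + 2I)^k) = rank((A + 2I)^(k+1))).

So m_A(x) = (x + 2)^2.

m_A(x) = (x + 2)^2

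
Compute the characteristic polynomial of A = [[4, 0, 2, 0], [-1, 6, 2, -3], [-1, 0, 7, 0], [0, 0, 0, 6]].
xI - A = [[x - 4, 0, -2, 0], [1, x - 6, -2, 3], [1, 0, x - 7, 0], [0, 0, 0, x - 6]].

Expanding det(xI - A) along the first row:
det(xI - A) = + (x - 4)·det([[x - 6, -2, 3], [0, x - 7, 0], [0, 0, x - 6]]) - (0)·det([[1, -2, 3], [1, x - 7, 0], [0, 0, x - 6]]) + (-2)·det([[1, x - 6, 3], [1, 0, 0], [0, 0, x - 6]]) - (0)·det([[1, x - 6, -2], [1, 0, x - 7], [0, 0, 0]]).

Evaluating gives χ_A(x) = x^4 - 23x^3 + 198x^2 - 756x + 1080 = (x - 6)^3(x - 5).

χ_A(x) = (x - 6)^3(x - 5)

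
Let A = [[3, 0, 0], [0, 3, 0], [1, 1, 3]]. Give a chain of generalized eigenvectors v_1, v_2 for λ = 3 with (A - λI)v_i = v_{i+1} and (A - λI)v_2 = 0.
v_1 = [[0, 1, -1]]^T, v_2 = [[0, 0, 1]]^T

We seek v_1 ∈ ker((A - 3I)^2) \ ker(A - 3I), then set v_{i+1} = (A - 3I) v_i.

One such chain is v_1 = [[0, 1, -1]]^T, v_2 = [[0, 0, 1]]^T. Check: (A - 3I) v_2 = [[0, 0, 0]]^T = 0.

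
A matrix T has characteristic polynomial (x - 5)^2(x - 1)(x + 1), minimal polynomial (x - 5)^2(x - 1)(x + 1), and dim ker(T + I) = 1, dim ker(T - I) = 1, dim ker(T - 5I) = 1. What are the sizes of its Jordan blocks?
λ = -1: algebraic multiplicity 1 (exponent in χ_T), largest block size 1 (exponent in m_T), 1 block (geometric multiplicity). This forces block sizes [1].
λ = 1: algebraic multiplicity 1 (exponent in χ_T), largest block size 1 (exponent in m_T), 1 block (geometric multiplicity). This forces block sizes [1].
λ = 5: algebraic multiplicity 2 (exponent in χ_T), largest block size 2 (exponent in m_T), 1 block (geometric multiplicity). This forces block sizes [2].

Jordan blocks: (-1, 1), (1, 1), (5, 2)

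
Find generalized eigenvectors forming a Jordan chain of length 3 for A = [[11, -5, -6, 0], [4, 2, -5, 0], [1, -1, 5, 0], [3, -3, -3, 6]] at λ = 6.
v_1 = [[5, 5, 1, 2]]^T, v_2 = [[-6, -5, -1, -3]]^T, v_3 = [[1, 1, 0, 0]]^T

We seek v_1 ∈ ker((A - 6I)^3) \ ker((A - 6I)^2), then set v_{i+1} = (A - 6I) v_i.

One such chain is v_1 = [[5, 5, 1, 2]]^T, v_2 = [[-6, -5, -1, -3]]^T, v_3 = [[1, 1, 0, 0]]^T. Check: (A - 6I) v_3 = [[0, 0, 0, 0]]^T = 0.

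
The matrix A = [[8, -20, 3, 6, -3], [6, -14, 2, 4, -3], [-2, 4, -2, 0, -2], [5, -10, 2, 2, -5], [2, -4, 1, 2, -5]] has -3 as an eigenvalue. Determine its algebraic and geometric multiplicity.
The characteristic polynomial is (x + 2)^4(x + 3), so the factor x + 3 appears with exponent 1: the algebraic multiplicity is 1.

rank(A + 3I) = 4, so the eigenspace has dimension 5 - 4 = 1: the geometric multiplicity is 1.

algebraic multiplicity 1, geometric multiplicity 1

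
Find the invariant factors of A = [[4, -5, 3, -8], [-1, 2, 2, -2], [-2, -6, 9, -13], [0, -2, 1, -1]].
(x - 5)^2(x - 2)^2

The Jordan structure of A has elementary divisors (x - 2)^2, (x - 5)^2. Arranging the block sizes at each eigenvalue in decreasing order and taking row products gives the invariant factors.

Invariant factors (smallest first, each dividing the next): (x - 5)^2(x - 2)^2.

Check: the last factor (x - 5)^2(x - 2)^2 is the minimal polynomial, and the product (x - 5)^2(x - 2)^2 is the characteristic polynomial.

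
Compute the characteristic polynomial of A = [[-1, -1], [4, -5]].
xI - A = [[x + 1, 1], [-4, x + 5]].

Expanding det(xI - A) along the first row:
det(xI - A) = + (x + 1)·det([[x + 5]]) - (1)·det([[-4]]).

Evaluating gives χ_A(x) = x^2 + 6x + 9 = (x + 3)^2.

χ_A(x) = (x + 3)^2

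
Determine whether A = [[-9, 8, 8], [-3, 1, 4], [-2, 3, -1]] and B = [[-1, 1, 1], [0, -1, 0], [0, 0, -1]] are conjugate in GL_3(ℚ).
trace(A) = -9 but trace(B) = -3. The trace is a similarity invariant, so A and B are not similar.

No.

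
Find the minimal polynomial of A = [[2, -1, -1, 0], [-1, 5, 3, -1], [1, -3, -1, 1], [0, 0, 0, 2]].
The characteristic polynomial factors as (x - 2)^4. The minimal polynomial is ∏(x - λ)^{k_λ} where k_λ is the size of the largest Jordan block at λ.

For λ = 2: rank(A - 2I) = 2, and the largest Jordan block has size 3 (the smallest k with rank((A - 2I)^k) = rank((A - 2I)^(k+1))).

So m_A(x) = (x - 2)^3.

m_A(x) = (x - 2)^3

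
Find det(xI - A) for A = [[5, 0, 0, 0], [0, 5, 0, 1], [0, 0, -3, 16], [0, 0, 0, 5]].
χ_A(x) = (x - 5)^3(x + 3)

xI - A = [[x - 5, 0, 0, 0], [0, x - 5, 0, -1], [0, 0, x + 3, -16], [0, 0, 0, x - 5]].

Expanding det(xI - A) along the first row:
det(xI - A) = + (x - 5)·det([[x - 5, 0, -1], [0, x + 3, -16], [0, 0, x - 5]]) - (0)·det([[0, 0, -1], [0, x + 3, -16], [0, 0, x - 5]]) + (0)·det([[0, x - 5, -1], [0, 0, -16], [0, 0, x - 5]]) - (0)·det([[0, x - 5, 0], [0, 0, x + 3], [0, 0, 0]]).

Evaluating gives χ_A(x) = x^4 - 12x^3 + 30x^2 + 100x - 375 = (x - 5)^3(x + 3).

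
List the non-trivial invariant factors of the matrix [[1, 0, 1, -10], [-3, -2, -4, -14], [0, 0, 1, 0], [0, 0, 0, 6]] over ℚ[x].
The Jordan structure of A has elementary divisors (x + 2), (x - 1)^2, (x - 6). Arranging the block sizes at each eigenvalue in decreasing order and taking row products gives the invariant factors.

Invariant factors (smallest first, each dividing the next): (x - 6)(x - 1)^2(x + 2).

Check: the last factor (x - 6)(x - 1)^2(x + 2) is the minimal polynomial, and the product (x - 6)(x - 1)^2(x + 2) is the characteristic polynomial.

(x - 6)(x - 1)^2(x + 2)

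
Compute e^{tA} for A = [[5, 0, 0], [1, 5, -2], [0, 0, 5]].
A has Jordan form J = [[5, 1, 0], [0, 5, 0], [0, 0, 5]] with A = PJP^{-1}, so e^{tA} = P e^{tJ} P^{-1}.

For a Jordan block J_k(λ), e^{tJ_k(λ)} = e^{λt} · (I + tN + t^2 N^2/2! + ... + t^{k-1} N^{k-1}/(k-1)!) where N is the nilpotent superdiagonal part.

Assembling the blocks and conjugating back gives the entries of e^{tA} as shown above.

e^{tA} = [[e^{5*t}, 0, 0], [t*e^{5*t}, e^{5*t}, -2*t*e^{5*t}], [0, 0, e^{5*t}]]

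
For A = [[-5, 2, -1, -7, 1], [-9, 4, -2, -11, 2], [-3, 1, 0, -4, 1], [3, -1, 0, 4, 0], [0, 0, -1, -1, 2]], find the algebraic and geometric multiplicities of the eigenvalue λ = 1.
algebraic multiplicity 5, geometric multiplicity 3

The characteristic polynomial is (x - 1)^5, so the factor x - 1 appears with exponent 5: the algebraic multiplicity is 5.

rank(A - I) = 2, so the eigenspace has dimension 5 - 2 = 3: the geometric multiplicity is 3.

Since 3 < 5, A is not diagonalizable.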